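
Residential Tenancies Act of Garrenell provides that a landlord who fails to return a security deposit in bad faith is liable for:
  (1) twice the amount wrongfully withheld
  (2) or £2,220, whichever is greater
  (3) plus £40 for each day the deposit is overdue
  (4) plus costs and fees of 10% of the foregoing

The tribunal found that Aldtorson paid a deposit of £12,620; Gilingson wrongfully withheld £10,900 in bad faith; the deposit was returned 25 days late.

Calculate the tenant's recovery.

Doubled: 2 × £10,900 = £21,800
Minimum £2,220: £21,800 meets the minimum, no increase.
Late-return penalty: 25 × £40 = £1,000
Damages plus late penalty: £21,800 + £1,000 = £22,800
Costs and fees: 10% of £22,800 = £2,280
Total recovery: £22,800 + £2,280 = £25,080

£25,080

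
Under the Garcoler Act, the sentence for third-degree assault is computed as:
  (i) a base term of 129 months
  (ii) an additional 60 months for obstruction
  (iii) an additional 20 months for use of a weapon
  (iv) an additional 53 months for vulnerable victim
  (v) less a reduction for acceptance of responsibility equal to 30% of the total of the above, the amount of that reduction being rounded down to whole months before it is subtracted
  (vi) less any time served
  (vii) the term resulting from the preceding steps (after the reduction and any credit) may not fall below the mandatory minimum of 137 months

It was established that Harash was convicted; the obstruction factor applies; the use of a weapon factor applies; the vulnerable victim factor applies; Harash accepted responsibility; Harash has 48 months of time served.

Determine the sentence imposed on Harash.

Obstruction enhancement: +60 months
Use of a weapon enhancement: +20 months
Vulnerable victim enhancement: +53 months
Adjusted term: 129 months + 60 months + 20 months + 53 months = 262 months
Acceptance of responsibility reduction: 30% of 262 months = 78 months (rounded down)
After reduction: 262 − 78 = 184 months
Less time served: 184 months − 48 months = 136 months
Minimum 137 months: 136 months is below the minimum → 137 months

137 months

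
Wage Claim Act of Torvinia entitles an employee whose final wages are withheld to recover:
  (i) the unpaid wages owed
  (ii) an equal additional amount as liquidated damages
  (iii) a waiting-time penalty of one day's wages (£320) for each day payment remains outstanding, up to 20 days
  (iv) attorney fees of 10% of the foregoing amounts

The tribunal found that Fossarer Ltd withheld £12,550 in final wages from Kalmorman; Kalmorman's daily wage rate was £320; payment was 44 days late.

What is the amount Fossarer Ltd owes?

Liquidated damages (equal amount): £12,550
Penalty days: min(44, 20) = 20
Waiting-time penalty: 20 × £320 = £6,400
Subtotal: £12,550 + £12,550 + £6,400 = £31,500
Attorney fees: 10% of £31,500 = £3,150
Total award: £31,500 + £3,150 = £34,650

Total award: £34,650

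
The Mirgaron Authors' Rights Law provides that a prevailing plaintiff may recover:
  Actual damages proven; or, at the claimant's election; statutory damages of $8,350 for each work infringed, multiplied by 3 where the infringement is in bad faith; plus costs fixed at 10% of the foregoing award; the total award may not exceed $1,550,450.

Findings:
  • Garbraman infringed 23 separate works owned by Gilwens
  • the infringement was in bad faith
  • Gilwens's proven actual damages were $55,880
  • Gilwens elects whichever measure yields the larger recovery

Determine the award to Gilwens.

Statutory damages: 23 × $8,350 = $192,050
Trebled: 3 × $192,050 = $576,150
Greater of actual damages ($55,880) or enhanced statutory damages ($576,150): $576,150
Costs: 10% of $576,150 = $57,615
Award plus costs: $576,150 + $57,615 = $633,765
Cap at $1,550,450: $633,765 is within the cap, no reduction.

$633,765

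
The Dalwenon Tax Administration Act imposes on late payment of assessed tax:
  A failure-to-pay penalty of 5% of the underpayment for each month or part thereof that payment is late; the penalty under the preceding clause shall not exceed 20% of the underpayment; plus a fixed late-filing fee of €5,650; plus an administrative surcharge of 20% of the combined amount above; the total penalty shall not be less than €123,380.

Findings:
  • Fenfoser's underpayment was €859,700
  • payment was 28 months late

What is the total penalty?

€213,108

Accrued rate: 5% × 28 = 140%, capped at 20% → 20%
Failure-to-pay penalty: 20% of €859,700 = €171,940
Penalty before surcharge: €171,940 + €5,650 = €177,590
Administrative surcharge: 20% of €177,590 = €35,518
Total penalty: €177,590 + €35,518 = €213,108
Minimum €123,380: €213,108 meets the minimum, no increase.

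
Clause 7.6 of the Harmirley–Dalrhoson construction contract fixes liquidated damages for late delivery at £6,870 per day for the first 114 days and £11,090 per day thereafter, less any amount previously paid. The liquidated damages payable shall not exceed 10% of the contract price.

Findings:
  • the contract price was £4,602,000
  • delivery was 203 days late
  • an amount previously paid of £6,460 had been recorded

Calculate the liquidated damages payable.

£460,200

First 114 days: 114 × £6,870 = £783,180
Remaining days: (203 − 114) × £11,090 = £987,010
Accrued per-day damages: £783,180 + £987,010 = £1,770,190
Less amount previously paid: £1,770,190 − £6,460 = £1,763,730
Cap: 10% of £4,602,000 = £460,200
Cap at £460,200: £1,763,730 exceeds the cap → £460,200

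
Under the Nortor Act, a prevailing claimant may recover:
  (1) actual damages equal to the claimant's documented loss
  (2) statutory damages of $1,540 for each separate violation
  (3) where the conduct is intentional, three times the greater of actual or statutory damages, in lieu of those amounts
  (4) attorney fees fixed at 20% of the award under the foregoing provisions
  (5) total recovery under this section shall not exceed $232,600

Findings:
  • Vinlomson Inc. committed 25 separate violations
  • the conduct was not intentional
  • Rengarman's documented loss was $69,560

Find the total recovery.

$129,672

Statutory damages: 25 × $1,540 = $38,500
Conduct not intentional: the in-lieu enhancement does not apply.
Actual plus statutory damages: $69,560 + $38,500 = $108,060
Attorney fees: 20% of $108,060 = $21,612
Total before cap: $108,060 + $21,612 = $129,672
Cap at $232,600: $129,672 is within the cap, no reduction.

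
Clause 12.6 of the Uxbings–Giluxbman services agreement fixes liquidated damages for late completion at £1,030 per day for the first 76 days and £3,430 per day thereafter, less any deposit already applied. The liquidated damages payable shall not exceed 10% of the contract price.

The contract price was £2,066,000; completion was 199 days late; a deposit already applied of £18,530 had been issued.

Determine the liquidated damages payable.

First 76 days: 76 × £1,030 = £78,280
Remaining days: (199 − 76) × £3,430 = £421,890
Accrued per-day damages: £78,280 + £421,890 = £500,170
Less deposit already applied: £500,170 − £18,530 = £481,640
Cap: 10% of £2,066,000 = £206,600
Cap at £206,600: £481,640 exceeds the cap → £206,600

£206,600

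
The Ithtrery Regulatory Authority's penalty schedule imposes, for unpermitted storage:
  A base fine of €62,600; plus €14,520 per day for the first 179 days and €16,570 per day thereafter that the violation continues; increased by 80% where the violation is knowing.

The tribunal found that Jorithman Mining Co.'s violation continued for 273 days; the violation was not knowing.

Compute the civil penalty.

€4,219,260

First 179 days: 179 × €14,520 = €2,599,080
Remaining days: (273 − 179) × €16,570 = €1,557,580
Per-day component: €2,599,080 + €1,557,580 = €4,156,660
Base plus per-day: €62,600 + €4,156,660 = €4,219,260
The violation was not knowing: no 80% increase.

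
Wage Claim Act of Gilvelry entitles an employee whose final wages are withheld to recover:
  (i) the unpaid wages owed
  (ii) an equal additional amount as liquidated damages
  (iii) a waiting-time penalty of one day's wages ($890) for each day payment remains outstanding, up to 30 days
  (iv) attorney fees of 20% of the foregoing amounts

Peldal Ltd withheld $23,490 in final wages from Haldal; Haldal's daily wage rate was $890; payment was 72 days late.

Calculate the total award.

$88,416

Liquidated damages (equal amount): $23,490
Penalty days: min(72, 30) = 30
Waiting-time penalty: 30 × $890 = $26,700
Subtotal: $23,490 + $23,490 + $26,700 = $73,680
Attorney fees: 20% of $73,680 = $14,736
Total award: $73,680 + $14,736 = $88,416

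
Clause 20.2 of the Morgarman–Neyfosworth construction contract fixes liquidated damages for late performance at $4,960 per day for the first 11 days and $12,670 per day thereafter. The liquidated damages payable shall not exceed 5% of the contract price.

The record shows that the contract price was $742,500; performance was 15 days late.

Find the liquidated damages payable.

$37,125

First 11 days: 11 × $4,960 = $54,560
Remaining days: (15 − 11) × $12,670 = $50,680
Accrued per-day damages: $54,560 + $50,680 = $105,240
Cap: 5% of $742,500 = $37,125
Cap at $37,125: $105,240 exceeds the cap → $37,125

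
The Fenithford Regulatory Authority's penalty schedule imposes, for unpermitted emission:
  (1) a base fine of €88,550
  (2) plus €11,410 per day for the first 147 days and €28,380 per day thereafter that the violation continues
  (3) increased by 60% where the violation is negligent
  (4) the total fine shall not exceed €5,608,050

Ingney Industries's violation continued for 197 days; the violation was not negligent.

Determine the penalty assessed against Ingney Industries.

First 147 days: 147 × €11,410 = €1,677,270
Remaining days: (197 − 147) × €28,380 = €1,419,000
Per-day component: €1,677,270 + €1,419,000 = €3,096,270
Base plus per-day: €88,550 + €3,096,270 = €3,184,820
The violation was not negligent: no 60% increase.
Cap at €5,608,050: €3,184,820 is within the cap, no reduction.

€3,184,820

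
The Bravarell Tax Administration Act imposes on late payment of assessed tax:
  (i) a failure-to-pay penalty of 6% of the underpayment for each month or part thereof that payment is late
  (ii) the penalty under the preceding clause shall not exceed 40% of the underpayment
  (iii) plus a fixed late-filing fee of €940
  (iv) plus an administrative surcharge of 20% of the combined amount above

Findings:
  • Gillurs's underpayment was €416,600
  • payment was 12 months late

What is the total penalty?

Accrued rate: 6% × 12 = 72%, capped at 40% → 40%
Failure-to-pay penalty: 40% of €416,600 = €166,640
Penalty before surcharge: €166,640 + €940 = €167,580
Administrative surcharge: 20% of €167,580 = €33,516
Total penalty: €167,580 + €33,516 = €201,096

€201,096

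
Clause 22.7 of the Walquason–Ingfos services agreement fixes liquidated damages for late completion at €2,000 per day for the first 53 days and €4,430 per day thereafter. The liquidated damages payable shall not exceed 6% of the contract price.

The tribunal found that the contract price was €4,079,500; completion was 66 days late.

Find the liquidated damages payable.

First 53 days: 53 × €2,000 = €106,000
Remaining days: (66 − 53) × €4,430 = €57,590
Accrued per-day damages: €106,000 + €57,590 = €163,590
Cap: 6% of €4,079,500 = €244,770
Cap at €244,770: €163,590 is within the cap, no reduction.

€163,590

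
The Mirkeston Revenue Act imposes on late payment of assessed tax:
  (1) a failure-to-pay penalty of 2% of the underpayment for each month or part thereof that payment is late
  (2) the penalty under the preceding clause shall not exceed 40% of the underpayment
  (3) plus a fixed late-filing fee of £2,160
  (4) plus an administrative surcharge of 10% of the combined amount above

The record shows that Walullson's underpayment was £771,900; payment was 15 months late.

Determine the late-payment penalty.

Accrued rate: 2% × 15 = 30%, capped at 40% → 30%
Failure-to-pay penalty: 30% of £771,900 = £231,570
Penalty before surcharge: £231,570 + £2,160 = £233,730
Administrative surcharge: 10% of £233,730 = £23,373
Total penalty: £233,730 + £23,373 = £257,103

£257,103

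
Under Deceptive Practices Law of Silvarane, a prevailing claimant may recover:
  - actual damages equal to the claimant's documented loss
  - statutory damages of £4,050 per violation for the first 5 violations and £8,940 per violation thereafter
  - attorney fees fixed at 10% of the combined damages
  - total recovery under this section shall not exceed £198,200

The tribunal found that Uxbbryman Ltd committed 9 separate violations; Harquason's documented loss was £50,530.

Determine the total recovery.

First 5 violations: 5 × £4,050 = £20,250
Remaining violations: (9 − 5) × £8,940 = £35,760
Statutory damages: £20,250 + £35,760 = £56,010
Combined damages: £50,530 + £56,010 = £106,540
Attorney fees: 10% of £106,540 = £10,654
Total before cap: £106,540 + £10,654 = £117,194
Cap at £198,200: £117,194 is within the cap, no reduction.

£117,194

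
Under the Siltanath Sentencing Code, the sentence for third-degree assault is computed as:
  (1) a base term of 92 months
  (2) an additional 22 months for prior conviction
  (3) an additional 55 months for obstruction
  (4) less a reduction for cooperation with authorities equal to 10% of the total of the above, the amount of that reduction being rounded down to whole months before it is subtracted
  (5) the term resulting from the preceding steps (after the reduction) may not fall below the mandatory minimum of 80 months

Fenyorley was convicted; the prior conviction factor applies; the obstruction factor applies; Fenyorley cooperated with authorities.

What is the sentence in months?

Prior conviction enhancement: +22 months
Obstruction enhancement: +55 months
Adjusted term: 92 months + 22 months + 55 months = 169 months
Cooperation with authorities reduction: 10% of 169 months = 16 months (rounded down)
After reduction: 169 − 16 = 153 months
Minimum 80 months: 153 months meets the minimum, no increase.

Sentence: 153 months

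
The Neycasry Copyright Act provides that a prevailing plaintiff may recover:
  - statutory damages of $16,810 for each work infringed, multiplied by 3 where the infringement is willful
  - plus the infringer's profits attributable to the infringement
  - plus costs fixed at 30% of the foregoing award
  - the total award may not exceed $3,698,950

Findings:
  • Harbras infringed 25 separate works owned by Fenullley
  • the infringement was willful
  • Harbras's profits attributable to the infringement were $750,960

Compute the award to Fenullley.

Statutory damages: 25 × $16,810 = $420,250
Trebled: 3 × $420,250 = $1,260,750
Combined award: $1,260,750 + $750,960 = $2,011,710
Costs: 30% of $2,011,710 = $603,513
Award plus costs: $2,011,710 + $603,513 = $2,615,223
Cap at $3,698,950: $2,615,223 is within the cap, no reduction.

$2,615,223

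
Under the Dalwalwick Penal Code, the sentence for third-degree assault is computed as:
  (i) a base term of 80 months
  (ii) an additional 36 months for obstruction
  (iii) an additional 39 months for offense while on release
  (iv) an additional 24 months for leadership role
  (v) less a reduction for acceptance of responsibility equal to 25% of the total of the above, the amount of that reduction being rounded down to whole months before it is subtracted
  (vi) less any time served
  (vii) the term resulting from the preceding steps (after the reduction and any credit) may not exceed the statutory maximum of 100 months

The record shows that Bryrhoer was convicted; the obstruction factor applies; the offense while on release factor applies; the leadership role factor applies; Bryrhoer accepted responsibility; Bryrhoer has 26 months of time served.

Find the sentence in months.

100 months

Obstruction enhancement: +36 months
Offense while on release enhancement: +39 months
Leadership role enhancement: +24 months
Adjusted term: 80 months + 36 months + 39 months + 24 months = 179 months
Acceptance of responsibility reduction: 25% of 179 months = 44 months (rounded down)
After reduction: 179 − 44 = 135 months
Less time served: 135 months − 26 months = 109 months
Cap at 100 months: 109 months exceeds the cap → 100 months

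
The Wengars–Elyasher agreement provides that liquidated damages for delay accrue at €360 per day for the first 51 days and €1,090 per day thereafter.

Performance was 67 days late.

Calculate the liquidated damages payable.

First 51 days: 51 × €360 = €18,360
Remaining days: (67 − 51) × €1,090 = €17,440
Accrued per-day damages: €18,360 + €17,440 = €35,800

€35,800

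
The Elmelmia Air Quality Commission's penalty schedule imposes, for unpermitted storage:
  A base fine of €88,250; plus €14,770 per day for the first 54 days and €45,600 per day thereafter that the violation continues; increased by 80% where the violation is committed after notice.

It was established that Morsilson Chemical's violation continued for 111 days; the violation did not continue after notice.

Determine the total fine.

€3,485,030

First 54 days: 54 × €14,770 = €797,580
Remaining days: (111 − 54) × €45,600 = €2,599,200
Per-day component: €797,580 + €2,599,200 = €3,396,780
Base plus per-day: €88,250 + €3,396,780 = €3,485,030
The violation did not continue after notice: no 80% increase.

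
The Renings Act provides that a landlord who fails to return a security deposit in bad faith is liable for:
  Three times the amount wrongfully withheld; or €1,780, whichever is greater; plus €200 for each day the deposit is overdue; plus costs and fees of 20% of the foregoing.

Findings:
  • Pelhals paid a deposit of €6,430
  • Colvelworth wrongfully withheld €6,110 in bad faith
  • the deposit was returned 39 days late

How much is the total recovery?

€31,356

Trebled: 3 × €6,110 = €18,330
Minimum €1,780: €18,330 meets the minimum, no increase.
Late-return penalty: 39 × €200 = €7,800
Damages plus late penalty: €18,330 + €7,800 = €26,130
Costs and fees: 20% of €26,130 = €5,226
Total recovery: €26,130 + €5,226 = €31,356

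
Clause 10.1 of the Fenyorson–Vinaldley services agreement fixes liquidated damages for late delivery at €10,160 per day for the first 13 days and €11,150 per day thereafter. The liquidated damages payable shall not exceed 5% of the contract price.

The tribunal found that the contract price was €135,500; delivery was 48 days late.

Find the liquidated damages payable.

First 13 days: 13 × €10,160 = €132,080
Remaining days: (48 − 13) × €11,150 = €390,250
Accrued per-day damages: €132,080 + €390,250 = €522,330
Cap: 5% of €135,500 = €6,775
Cap at €6,775: €522,330 exceeds the cap → €6,775

€6,775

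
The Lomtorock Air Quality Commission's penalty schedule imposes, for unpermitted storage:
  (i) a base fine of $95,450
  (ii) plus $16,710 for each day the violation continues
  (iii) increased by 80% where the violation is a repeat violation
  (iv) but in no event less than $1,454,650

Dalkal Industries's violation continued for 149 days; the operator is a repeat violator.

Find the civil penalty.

Per-day component: 149 × $16,710 = $2,489,790
Base plus per-day: $95,450 + $2,489,790 = $2,585,240
Enhancement: 80% of $2,585,240 = $2,068,192
Enhanced fine: $2,585,240 + $2,068,192 = $4,653,432
Minimum $1,454,650: $4,653,432 meets the minimum, no increase.

Civil penalty: $4,653,432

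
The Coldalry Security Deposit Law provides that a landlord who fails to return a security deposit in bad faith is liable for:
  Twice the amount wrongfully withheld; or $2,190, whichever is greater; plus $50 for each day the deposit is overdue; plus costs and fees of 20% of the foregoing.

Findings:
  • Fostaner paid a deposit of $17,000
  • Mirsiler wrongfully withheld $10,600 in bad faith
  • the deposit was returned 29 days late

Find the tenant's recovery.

Doubled: 2 × $10,600 = $21,200
Minimum $2,190: $21,200 meets the minimum, no increase.
Late-return penalty: 29 × $50 = $1,450
Damages plus late penalty: $21,200 + $1,450 = $22,650
Costs and fees: 20% of $22,650 = $4,530
Total recovery: $22,650 + $4,530 = $27,180

$27,180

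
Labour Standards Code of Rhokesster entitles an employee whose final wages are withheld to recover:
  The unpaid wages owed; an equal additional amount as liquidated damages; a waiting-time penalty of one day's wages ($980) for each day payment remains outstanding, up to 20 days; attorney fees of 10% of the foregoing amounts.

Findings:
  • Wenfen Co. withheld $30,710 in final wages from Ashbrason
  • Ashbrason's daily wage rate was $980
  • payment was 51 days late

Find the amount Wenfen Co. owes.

Total award: $89,122

Liquidated damages (equal amount): $30,710
Penalty days: min(51, 20) = 20
Waiting-time penalty: 20 × $980 = $19,600
Subtotal: $30,710 + $30,710 + $19,600 = $81,020
Attorney fees: 10% of $81,020 = $8,102
Total award: $81,020 + $8,102 = $89,122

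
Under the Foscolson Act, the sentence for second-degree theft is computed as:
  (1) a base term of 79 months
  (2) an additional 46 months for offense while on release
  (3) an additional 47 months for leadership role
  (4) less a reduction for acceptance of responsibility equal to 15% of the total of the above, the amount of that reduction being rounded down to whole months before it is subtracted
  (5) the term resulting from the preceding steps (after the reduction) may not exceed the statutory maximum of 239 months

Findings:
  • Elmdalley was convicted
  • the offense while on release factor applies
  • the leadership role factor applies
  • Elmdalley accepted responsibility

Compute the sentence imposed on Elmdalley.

147 months

Offense while on release enhancement: +46 months
Leadership role enhancement: +47 months
Adjusted term: 79 months + 46 months + 47 months = 172 months
Acceptance of responsibility reduction: 15% of 172 months = 25 months (rounded down)
After reduction: 172 − 25 = 147 months
Cap at 239 months: 147 months is within the cap, no reduction.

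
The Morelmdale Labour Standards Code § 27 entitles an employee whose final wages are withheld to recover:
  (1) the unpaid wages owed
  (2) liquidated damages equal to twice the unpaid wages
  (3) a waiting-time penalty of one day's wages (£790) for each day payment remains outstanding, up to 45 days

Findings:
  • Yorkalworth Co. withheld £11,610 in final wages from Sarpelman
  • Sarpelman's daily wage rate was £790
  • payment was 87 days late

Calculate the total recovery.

£70,380

Doubled: 2 × £11,610 = £23,220
Penalty days: min(87, 45) = 45
Waiting-time penalty: 45 × £790 = £35,550
Total award: £11,610 + £23,220 + £35,550 = £70,380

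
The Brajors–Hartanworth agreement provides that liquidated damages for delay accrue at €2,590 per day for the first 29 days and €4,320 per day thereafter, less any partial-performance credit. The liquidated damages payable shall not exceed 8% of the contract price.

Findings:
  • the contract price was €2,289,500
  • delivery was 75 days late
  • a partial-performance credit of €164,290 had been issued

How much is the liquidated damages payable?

€109,540

First 29 days: 29 × €2,590 = €75,110
Remaining days: (75 − 29) × €4,320 = €198,720
Accrued per-day damages: €75,110 + €198,720 = €273,830
Less partial-performance credit: €273,830 − €164,290 = €109,540
Cap: 8% of €2,289,500 = €183,160
Cap at €183,160: €109,540 is within the cap, no reduction.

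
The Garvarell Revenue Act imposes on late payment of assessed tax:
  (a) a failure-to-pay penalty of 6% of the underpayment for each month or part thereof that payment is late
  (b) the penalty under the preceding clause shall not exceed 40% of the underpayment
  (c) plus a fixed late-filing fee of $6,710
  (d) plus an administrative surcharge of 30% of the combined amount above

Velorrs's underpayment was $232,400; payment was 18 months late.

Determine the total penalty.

$129,571

Accrued rate: 6% × 18 = 108%, capped at 40% → 40%
Failure-to-pay penalty: 40% of $232,400 = $92,960
Penalty before surcharge: $92,960 + $6,710 = $99,670
Administrative surcharge: 30% of $99,670 = $29,901
Total penalty: $99,670 + $29,901 = $129,571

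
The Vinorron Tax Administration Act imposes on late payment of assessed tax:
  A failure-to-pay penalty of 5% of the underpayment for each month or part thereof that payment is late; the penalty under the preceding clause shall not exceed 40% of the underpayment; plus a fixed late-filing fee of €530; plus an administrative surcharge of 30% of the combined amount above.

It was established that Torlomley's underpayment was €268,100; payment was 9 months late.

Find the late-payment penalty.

Accrued rate: 5% × 9 = 45%, capped at 40% → 40%
Failure-to-pay penalty: 40% of €268,100 = €107,240
Penalty before surcharge: €107,240 + €530 = €107,770
Administrative surcharge: 30% of €107,770 = €32,331
Total penalty: €107,770 + €32,331 = €140,101

€140,101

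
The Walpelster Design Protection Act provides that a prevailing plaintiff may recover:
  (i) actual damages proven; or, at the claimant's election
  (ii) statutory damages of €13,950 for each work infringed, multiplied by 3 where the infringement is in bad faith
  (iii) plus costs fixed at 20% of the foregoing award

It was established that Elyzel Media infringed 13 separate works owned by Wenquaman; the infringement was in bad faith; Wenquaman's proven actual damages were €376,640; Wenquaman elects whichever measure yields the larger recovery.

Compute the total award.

€652,860

Statutory damages: 13 × €13,950 = €181,350
Trebled: 3 × €181,350 = €544,050
Greater of actual damages (€376,640) or enhanced statutory damages (€544,050): €544,050
Costs: 20% of €544,050 = €108,810
Award plus costs: €544,050 + €108,810 = €652,860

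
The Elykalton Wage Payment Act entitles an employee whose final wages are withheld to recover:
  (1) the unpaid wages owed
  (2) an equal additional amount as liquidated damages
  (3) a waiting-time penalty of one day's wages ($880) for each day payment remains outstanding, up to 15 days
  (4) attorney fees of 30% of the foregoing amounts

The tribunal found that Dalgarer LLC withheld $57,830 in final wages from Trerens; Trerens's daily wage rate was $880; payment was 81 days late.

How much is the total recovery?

Total award: $167,518

Liquidated damages (equal amount): $57,830
Penalty days: min(81, 15) = 15
Waiting-time penalty: 15 × $880 = $13,200
Subtotal: $57,830 + $57,830 + $13,200 = $128,860
Attorney fees: 30% of $128,860 = $38,658
Total award: $128,860 + $38,658 = $167,518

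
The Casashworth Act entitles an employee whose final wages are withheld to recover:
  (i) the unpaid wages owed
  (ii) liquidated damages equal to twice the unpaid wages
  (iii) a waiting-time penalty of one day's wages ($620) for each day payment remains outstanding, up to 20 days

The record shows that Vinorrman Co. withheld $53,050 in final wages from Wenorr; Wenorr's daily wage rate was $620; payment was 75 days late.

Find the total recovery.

Doubled: 2 × $53,050 = $106,100
Penalty days: min(75, 20) = 20
Waiting-time penalty: 20 × $620 = $12,400
Total award: $53,050 + $106,100 + $12,400 = $171,550

$171,550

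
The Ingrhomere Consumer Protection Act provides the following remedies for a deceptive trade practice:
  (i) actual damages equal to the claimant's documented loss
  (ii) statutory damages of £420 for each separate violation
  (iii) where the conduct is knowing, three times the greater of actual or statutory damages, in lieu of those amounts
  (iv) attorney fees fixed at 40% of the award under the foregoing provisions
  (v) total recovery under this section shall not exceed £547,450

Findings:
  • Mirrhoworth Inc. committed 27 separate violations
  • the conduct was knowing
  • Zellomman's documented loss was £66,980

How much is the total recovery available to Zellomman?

Statutory damages: 27 × £420 = £11,340
Greater of actual damages (£66,980) or statutory damages (£11,340): £66,980
Trebled: 3 × £66,980 = £200,940
Attorney fees: 40% of £200,940 = £80,376
Total before cap: £200,940 + £80,376 = £281,316
Cap at £547,450: £281,316 is within the cap, no reduction.

£281,316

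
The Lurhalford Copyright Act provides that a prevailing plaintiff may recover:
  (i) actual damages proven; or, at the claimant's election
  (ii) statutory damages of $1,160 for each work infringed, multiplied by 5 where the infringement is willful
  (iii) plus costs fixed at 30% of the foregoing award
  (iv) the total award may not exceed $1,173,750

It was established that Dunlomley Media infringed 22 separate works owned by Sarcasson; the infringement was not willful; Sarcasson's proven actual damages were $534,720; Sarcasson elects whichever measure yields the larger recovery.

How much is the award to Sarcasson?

Statutory damages: 22 × $1,160 = $25,520
Infringement not willful: no ×5 enhancement.
Greater of actual damages ($534,720) or statutory damages ($25,520): $534,720
Costs: 30% of $534,720 = $160,416
Award plus costs: $534,720 + $160,416 = $695,136
Cap at $1,173,750: $695,136 is within the cap, no reduction.

Award: $695,136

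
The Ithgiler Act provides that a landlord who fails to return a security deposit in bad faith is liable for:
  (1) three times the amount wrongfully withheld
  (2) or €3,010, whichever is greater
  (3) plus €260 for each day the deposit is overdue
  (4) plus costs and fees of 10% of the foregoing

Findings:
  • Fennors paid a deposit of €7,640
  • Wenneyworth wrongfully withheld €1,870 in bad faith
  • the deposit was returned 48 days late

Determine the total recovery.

Trebled: 3 × €1,870 = €5,610
Minimum €3,010: €5,610 meets the minimum, no increase.
Late-return penalty: 48 × €260 = €12,480
Damages plus late penalty: €5,610 + €12,480 = €18,090
Costs and fees: 10% of €18,090 = €1,809
Total recovery: €18,090 + €1,809 = €19,899

€19,899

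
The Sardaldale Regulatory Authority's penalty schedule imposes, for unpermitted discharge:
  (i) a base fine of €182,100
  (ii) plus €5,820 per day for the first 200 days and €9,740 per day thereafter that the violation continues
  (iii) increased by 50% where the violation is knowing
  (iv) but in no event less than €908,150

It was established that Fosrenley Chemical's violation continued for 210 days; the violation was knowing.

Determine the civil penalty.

First 200 days: 200 × €5,820 = €1,164,000
Remaining days: (210 − 200) × €9,740 = €97,400
Per-day component: €1,164,000 + €97,400 = €1,261,400
Base plus per-day: €182,100 + €1,261,400 = €1,443,500
Enhancement: 50% of €1,443,500 = €721,750
Enhanced fine: €1,443,500 + €721,750 = €2,165,250
Minimum €908,150: €2,165,250 meets the minimum, no increase.

€2,165,250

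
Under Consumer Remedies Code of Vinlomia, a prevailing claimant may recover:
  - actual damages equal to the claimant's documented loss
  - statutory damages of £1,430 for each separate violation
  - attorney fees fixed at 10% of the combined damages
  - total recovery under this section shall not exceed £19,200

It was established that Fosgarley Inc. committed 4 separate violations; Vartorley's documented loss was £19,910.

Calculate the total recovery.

Statutory damages: 4 × £1,430 = £5,720
Combined damages: £19,910 + £5,720 = £25,630
Attorney fees: 10% of £25,630 = £2,563
Total before cap: £25,630 + £2,563 = £28,193
Cap at £19,200: £28,193 exceeds the cap → £19,200

£19,200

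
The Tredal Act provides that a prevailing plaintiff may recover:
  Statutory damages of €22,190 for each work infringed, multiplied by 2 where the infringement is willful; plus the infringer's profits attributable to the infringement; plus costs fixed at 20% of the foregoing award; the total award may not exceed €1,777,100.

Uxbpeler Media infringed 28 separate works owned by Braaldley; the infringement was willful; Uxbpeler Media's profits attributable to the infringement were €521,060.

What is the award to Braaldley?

€1,777,100

Statutory damages: 28 × €22,190 = €621,320
Doubled: 2 × €621,320 = €1,242,640
Combined award: €1,242,640 + €521,060 = €1,763,700
Costs: 20% of €1,763,700 = €352,740
Award plus costs: €1,763,700 + €352,740 = €2,116,440
Cap at €1,777,100: €2,116,440 exceeds the cap → €1,777,100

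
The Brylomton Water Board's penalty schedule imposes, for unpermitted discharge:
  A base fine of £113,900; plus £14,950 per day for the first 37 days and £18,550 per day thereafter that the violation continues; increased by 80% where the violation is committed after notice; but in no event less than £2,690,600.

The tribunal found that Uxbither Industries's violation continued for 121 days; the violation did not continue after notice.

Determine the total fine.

£2,690,600

First 37 days: 37 × £14,950 = £553,150
Remaining days: (121 − 37) × £18,550 = £1,558,200
Per-day component: £553,150 + £1,558,200 = £2,111,350
Base plus per-day: £113,900 + £2,111,350 = £2,225,250
The violation did not continue after notice: no 80% increase.
Minimum £2,690,600: £2,225,250 is below the minimum → £2,690,600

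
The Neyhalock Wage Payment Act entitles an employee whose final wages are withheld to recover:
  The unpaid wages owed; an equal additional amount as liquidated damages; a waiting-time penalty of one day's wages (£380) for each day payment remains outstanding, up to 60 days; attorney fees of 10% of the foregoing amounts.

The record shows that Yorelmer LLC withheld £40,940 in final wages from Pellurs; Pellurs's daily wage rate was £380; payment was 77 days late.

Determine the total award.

Liquidated damages (equal amount): £40,940
Penalty days: min(77, 60) = 60
Waiting-time penalty: 60 × £380 = £22,800
Subtotal: £40,940 + £40,940 + £22,800 = £104,680
Attorney fees: 10% of £104,680 = £10,468
Total award: £104,680 + £10,468 = £115,148

£115,148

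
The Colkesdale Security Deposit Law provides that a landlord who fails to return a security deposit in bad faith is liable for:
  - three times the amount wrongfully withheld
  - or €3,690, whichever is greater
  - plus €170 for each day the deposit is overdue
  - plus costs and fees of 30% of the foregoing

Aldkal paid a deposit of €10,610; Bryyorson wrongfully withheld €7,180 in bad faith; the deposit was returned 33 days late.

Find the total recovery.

Recovery: €35,295

Trebled: 3 × €7,180 = €21,540
Minimum €3,690: €21,540 meets the minimum, no increase.
Late-return penalty: 33 × €170 = €5,610
Damages plus late penalty: €21,540 + €5,610 = €27,150
Costs and fees: 30% of €27,150 = €8,145
Total recovery: €27,150 + €8,145 = €35,295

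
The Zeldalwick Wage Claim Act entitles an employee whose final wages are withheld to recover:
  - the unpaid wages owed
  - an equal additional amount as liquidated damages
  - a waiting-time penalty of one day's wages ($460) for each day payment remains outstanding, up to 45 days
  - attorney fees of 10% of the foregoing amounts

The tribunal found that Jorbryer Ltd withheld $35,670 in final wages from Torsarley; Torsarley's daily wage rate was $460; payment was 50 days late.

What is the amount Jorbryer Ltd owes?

Liquidated damages (equal amount): $35,670
Penalty days: min(50, 45) = 45
Waiting-time penalty: 45 × $460 = $20,700
Subtotal: $35,670 + $35,670 + $20,700 = $92,040
Attorney fees: 10% of $92,040 = $9,204
Total award: $92,040 + $9,204 = $101,244

$101,244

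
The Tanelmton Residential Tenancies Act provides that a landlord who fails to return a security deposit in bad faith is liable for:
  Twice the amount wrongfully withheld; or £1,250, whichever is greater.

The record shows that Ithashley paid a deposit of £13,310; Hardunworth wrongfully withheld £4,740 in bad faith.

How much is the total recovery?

Doubled: 2 × £4,740 = £9,480
Minimum £1,250: £9,480 meets the minimum, no increase.

Recovery: £9,480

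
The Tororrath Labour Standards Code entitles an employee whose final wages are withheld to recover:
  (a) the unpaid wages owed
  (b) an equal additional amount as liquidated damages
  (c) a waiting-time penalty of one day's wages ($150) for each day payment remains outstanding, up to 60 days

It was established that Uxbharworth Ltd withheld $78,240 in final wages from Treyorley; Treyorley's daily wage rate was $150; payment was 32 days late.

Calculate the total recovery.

Liquidated damages (equal amount): $78,240
Penalty days: min(32, 60) = 32
Waiting-time penalty: 32 × $150 = $4,800
Total award: $78,240 + $78,240 + $4,800 = $161,280

$161,280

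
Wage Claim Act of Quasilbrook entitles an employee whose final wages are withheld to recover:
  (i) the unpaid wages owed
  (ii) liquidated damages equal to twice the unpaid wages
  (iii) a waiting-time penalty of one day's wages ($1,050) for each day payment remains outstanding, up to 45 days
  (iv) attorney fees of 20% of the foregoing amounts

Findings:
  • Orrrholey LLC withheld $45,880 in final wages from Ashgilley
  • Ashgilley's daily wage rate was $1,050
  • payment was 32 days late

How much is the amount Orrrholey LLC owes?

Doubled: 2 × $45,880 = $91,760
Penalty days: min(32, 45) = 32
Waiting-time penalty: 32 × $1,050 = $33,600
Subtotal: $45,880 + $91,760 + $33,600 = $171,240
Attorney fees: 20% of $171,240 = $34,248
Total award: $171,240 + $34,248 = $205,488

$205,488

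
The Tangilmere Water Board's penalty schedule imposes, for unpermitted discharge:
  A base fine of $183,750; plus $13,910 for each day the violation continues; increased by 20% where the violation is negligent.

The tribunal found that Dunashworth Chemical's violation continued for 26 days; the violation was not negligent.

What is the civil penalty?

Per-day component: 26 × $13,910 = $361,660
Base plus per-day: $183,750 + $361,660 = $545,410
The violation was not negligent: no 20% increase.

Civil penalty: $545,410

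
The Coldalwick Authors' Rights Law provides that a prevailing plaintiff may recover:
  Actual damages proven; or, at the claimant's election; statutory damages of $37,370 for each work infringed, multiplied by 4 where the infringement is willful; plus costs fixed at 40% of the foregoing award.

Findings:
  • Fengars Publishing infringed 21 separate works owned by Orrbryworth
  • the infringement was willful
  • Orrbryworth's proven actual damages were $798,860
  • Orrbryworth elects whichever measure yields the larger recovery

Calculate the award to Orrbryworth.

Statutory damages: 21 × $37,370 = $784,770
Multiplied by 4: 4 × $784,770 = $3,139,080
Greater of actual damages ($798,860) or enhanced statutory damages ($3,139,080): $3,139,080
Costs: 40% of $3,139,080 = $1,255,632
Award plus costs: $3,139,080 + $1,255,632 = $4,394,712

Award: $4,394,712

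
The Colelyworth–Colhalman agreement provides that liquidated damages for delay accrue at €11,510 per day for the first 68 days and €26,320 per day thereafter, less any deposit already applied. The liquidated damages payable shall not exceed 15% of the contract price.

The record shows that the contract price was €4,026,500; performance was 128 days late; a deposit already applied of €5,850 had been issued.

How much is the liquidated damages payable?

First 68 days: 68 × €11,510 = €782,680
Remaining days: (128 − 68) × €26,320 = €1,579,200
Accrued per-day damages: €782,680 + €1,579,200 = €2,361,880
Less deposit already applied: €2,361,880 − €5,850 = €2,356,030
Cap: 15% of €4,026,500 = €603,975
Cap at €603,975: €2,356,030 exceeds the cap → €603,975

Liquidated damages: €603,975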